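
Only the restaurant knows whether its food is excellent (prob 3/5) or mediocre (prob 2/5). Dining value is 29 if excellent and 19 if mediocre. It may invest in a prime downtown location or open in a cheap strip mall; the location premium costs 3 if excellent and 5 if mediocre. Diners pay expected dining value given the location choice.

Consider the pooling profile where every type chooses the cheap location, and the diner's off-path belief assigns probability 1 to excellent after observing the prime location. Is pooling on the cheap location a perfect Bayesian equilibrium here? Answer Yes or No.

On path, the diner holds the prior and pays 3/5·29 + 2/5·19 = 25. Off path (the prime location), believing excellent, it pays 29.
excellent: the cheap location nets 25; the prime location nets 29 − 3 = 26. excellent would deviate.
mediocre: the cheap location nets 25; the prime location nets 29 − 5 = 24. mediocre stays.
A type deviates, so pooling fails.

No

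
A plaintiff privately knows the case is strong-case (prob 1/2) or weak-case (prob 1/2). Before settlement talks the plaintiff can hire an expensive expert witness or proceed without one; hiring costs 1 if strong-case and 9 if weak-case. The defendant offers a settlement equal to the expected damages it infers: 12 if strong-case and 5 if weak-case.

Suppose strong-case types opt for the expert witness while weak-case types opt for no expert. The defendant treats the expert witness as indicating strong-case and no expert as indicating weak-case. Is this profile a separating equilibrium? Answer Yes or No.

Under these beliefs, the expert witness earns settlement 12 and no expert earns settlement 5.
strong-case: the expert witness nets 12 − 1 = 11; no expert nets 5. strong-case prefers the expert witness.
weak-case: the expert witness nets 12 − 9 = 3; no expert nets 5. weak-case prefers no expert.
Neither type deviates, so the separating profile is an equilibrium.

Yes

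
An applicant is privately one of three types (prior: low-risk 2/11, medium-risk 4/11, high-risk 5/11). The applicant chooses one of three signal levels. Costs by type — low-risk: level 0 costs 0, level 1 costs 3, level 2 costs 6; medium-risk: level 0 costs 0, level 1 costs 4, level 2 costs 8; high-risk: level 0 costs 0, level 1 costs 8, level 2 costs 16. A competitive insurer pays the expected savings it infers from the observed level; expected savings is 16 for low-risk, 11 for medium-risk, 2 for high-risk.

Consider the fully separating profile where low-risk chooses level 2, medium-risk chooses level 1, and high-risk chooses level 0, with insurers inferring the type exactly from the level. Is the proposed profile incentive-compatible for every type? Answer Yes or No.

No

Separating rebates: level 2 → 16, level 1 → 11, level 0 → 2.
low-risk (assigned level 2): level 0: 2 − 0 = 2; level 1: 11 − 3 = 8; level 2: 16 − 6 = 10. low-risk stays.
medium-risk (assigned level 1): level 0: 2 − 0 = 2; level 1: 11 − 4 = 7; level 2: 16 − 8 = 8. medium-risk prefers level 2.
high-risk (assigned level 0): level 0: 2 − 0 = 2; level 1: 11 − 8 = 3; level 2: 16 − 16 = 0. high-risk prefers level 1.
At least one type deviates; the separating profile fails.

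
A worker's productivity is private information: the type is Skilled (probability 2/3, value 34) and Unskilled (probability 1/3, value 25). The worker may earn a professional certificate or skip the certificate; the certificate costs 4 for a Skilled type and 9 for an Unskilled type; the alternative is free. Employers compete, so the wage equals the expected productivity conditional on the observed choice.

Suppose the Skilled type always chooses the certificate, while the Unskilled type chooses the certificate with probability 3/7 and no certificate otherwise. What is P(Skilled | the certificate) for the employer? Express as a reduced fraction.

14/17

P(the certificate) = (2/3)·1 + (1/3)·(3/7) = 17/21.
By Bayes' rule, P(Skilled | the certificate) = (2/3) / (17/21) = 14/17.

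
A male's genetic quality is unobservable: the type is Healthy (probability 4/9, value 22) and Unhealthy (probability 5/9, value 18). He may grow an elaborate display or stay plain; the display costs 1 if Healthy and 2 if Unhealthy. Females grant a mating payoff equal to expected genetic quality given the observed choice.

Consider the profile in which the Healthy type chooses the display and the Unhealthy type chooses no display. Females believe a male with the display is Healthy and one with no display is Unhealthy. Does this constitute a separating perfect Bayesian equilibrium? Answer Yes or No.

Under these beliefs, the display earns mating payoff 22 and no display earns mating payoff 18.
Healthy: the display nets 22 − 1 = 21; no display nets 18. Healthy prefers the display.
Unhealthy: the display nets 22 − 2 = 20; no display nets 18. Unhealthy would deviate to the display.
Unhealthy has a profitable deviation, so the profile is not an equilibrium.

No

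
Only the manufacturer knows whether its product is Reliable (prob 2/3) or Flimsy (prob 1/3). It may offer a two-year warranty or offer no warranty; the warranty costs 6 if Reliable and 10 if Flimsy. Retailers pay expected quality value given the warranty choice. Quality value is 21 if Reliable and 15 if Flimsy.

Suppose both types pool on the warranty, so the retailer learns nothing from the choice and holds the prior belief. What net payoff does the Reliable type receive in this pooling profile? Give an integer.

Pooled price = 2/3·21 + 1/3·15 = 19.
Reliable pays cost 6 for the warranty, so net payoff = 19 − 6 = 13.

13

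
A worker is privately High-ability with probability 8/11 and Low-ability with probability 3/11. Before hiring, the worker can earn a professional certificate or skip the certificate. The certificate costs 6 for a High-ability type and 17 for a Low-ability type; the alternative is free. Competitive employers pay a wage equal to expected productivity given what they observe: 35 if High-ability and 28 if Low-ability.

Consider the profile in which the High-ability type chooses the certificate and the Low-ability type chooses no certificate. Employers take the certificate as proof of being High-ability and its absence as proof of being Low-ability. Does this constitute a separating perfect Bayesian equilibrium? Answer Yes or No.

Under these beliefs, the certificate earns wage 35 and no certificate earns wage 28.
High-ability: the certificate nets 35 − 6 = 29; no certificate nets 28. High-ability prefers the certificate.
Low-ability: the certificate nets 35 − 17 = 18; no certificate nets 28. Low-ability prefers no certificate.
Neither type deviates, so the separating profile is an equilibrium.

Yes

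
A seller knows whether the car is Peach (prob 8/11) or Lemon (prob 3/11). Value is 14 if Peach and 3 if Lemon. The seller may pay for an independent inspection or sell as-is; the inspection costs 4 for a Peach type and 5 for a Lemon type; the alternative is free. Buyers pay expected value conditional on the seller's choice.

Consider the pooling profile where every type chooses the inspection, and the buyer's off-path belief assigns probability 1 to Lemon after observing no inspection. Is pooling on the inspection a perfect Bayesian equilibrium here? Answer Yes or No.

Yes

On path, the buyer holds the prior and pays 8/11·14 + 3/11·3 = 11. Off path (no inspection), believing Lemon, it pays 3.
Peach: the inspection nets 11 − 4 = 7; no inspection nets 3. Peach stays.
Lemon: the inspection nets 11 − 5 = 6; no inspection nets 3. Lemon stays.
No type deviates, so pooling is sustained.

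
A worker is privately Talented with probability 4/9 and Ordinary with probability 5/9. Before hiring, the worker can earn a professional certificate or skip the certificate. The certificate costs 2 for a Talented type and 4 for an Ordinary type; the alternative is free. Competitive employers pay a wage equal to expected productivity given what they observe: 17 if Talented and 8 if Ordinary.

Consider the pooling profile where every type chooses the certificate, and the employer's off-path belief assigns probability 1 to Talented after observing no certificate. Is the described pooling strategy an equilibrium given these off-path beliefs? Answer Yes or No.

No

On path, the employer holds the prior and pays 4/9·17 + 5/9·8 = 12. Off path (no certificate), believing Talented, it pays 17.
Talented: the certificate nets 12 − 2 = 10; no certificate nets 17. Talented would deviate.
Ordinary: the certificate nets 12 − 4 = 8; no certificate nets 17. Ordinary would deviate.
A type deviates, so pooling fails.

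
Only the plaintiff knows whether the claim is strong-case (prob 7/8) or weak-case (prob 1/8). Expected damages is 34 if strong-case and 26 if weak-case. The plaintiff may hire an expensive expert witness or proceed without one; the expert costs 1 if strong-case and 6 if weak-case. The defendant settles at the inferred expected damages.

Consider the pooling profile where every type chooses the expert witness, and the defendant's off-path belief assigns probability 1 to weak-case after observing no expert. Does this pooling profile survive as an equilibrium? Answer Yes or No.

On path, the defendant holds the prior and pays 7/8·34 + 1/8·26 = 33. Off path (no expert), believing weak-case, it pays 26.
strong-case: the expert witness nets 33 − 1 = 32; no expert nets 26. strong-case stays.
weak-case: the expert witness nets 33 − 6 = 27; no expert nets 26. weak-case stays.
No type deviates, so pooling is sustained.

Yes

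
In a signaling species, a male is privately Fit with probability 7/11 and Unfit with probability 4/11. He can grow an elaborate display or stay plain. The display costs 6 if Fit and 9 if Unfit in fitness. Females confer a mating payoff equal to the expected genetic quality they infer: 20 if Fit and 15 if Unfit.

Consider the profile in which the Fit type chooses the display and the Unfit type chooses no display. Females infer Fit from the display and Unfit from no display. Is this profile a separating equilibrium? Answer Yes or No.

Under these beliefs, the display earns mating payoff 20 and no display earns mating payoff 15.
Fit: the display nets 20 − 6 = 14; no display nets 15. Fit would deviate to no display.
Unfit: the display nets 20 − 9 = 11; no display nets 15. Unfit prefers no display.
Fit has a profitable deviation, so the profile is not an equilibrium.

No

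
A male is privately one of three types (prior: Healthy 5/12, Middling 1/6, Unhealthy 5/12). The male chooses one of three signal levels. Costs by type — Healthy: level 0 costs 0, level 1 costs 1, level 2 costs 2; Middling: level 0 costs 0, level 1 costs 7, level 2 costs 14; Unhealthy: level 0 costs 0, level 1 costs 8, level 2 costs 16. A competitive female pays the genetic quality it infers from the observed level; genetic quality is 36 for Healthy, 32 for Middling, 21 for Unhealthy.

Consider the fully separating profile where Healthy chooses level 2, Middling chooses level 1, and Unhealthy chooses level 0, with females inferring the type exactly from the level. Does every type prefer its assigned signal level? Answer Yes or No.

No

Separating mating payoffs: level 2 → 36, level 1 → 32, level 0 → 21.
Healthy (assigned level 2): level 0: 21 − 0 = 21; level 1: 32 − 1 = 31; level 2: 36 − 2 = 34. Healthy stays.
Middling (assigned level 1): level 0: 21 − 0 = 21; level 1: 32 − 7 = 25; level 2: 36 − 14 = 22. Middling stays.
Unhealthy (assigned level 0): level 0: 21 − 0 = 21; level 1: 32 − 8 = 24; level 2: 36 − 16 = 20. Unhealthy prefers level 1.
At least one type deviates; the separating profile fails.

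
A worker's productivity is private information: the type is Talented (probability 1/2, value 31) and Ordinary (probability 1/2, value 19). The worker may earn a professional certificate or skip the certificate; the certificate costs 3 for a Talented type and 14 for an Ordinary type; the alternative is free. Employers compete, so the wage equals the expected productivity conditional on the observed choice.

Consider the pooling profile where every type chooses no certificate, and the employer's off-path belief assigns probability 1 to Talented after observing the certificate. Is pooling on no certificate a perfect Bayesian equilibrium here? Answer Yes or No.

On path, the employer holds the prior and pays 1/2·31 + 1/2·19 = 25. Off path (the certificate), believing Talented, it pays 31.
Talented: no certificate nets 25; the certificate nets 31 − 3 = 28. Talented would deviate.
Ordinary: no certificate nets 25; the certificate nets 31 − 14 = 17. Ordinary stays.
A type deviates, so pooling fails.

No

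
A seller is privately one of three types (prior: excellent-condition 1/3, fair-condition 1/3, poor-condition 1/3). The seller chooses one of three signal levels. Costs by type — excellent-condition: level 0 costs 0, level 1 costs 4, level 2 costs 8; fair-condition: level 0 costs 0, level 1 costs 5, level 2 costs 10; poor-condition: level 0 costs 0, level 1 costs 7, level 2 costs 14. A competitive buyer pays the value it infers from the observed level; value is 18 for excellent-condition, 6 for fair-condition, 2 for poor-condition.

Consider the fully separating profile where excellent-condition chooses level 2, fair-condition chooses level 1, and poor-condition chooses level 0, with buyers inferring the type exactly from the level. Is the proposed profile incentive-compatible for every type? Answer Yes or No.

No

Separating prices: level 2 → 18, level 1 → 6, level 0 → 2.
excellent-condition (assigned level 2): level 0: 2 − 0 = 2; level 1: 6 − 4 = 2; level 2: 18 − 8 = 10. excellent-condition stays.
fair-condition (assigned level 1): level 0: 2 − 0 = 2; level 1: 6 − 5 = 1; level 2: 18 − 10 = 8. fair-condition prefers level 2.
poor-condition (assigned level 0): level 0: 2 − 0 = 2; level 1: 6 − 7 = -1; level 2: 18 − 14 = 4. poor-condition prefers level 2.
At least one type deviates; the separating profile fails.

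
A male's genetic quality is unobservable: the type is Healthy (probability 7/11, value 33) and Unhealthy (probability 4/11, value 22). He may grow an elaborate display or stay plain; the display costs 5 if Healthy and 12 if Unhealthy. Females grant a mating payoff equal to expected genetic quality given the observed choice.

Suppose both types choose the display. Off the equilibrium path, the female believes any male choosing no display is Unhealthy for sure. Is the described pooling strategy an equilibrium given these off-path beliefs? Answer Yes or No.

On path, the female holds the prior and pays 7/11·33 + 4/11·22 = 29. Off path (no display), believing Unhealthy, it pays 22.
Healthy: the display nets 29 − 5 = 24; no display nets 22. Healthy stays.
Unhealthy: the display nets 29 − 12 = 17; no display nets 22. Unhealthy would deviate.
A type deviates, so pooling fails.

No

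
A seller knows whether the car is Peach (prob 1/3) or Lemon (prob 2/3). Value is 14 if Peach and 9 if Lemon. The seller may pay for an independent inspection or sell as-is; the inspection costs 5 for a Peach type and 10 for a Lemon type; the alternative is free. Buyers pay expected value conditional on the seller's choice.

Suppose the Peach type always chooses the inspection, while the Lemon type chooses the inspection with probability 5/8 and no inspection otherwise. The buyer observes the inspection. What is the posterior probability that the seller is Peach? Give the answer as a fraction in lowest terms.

P(the inspection) = (1/3)·1 + (2/3)·(5/8) = 3/4.
By Bayes' rule, P(Peach | the inspection) = (1/3) / (3/4) = 4/9.

4/9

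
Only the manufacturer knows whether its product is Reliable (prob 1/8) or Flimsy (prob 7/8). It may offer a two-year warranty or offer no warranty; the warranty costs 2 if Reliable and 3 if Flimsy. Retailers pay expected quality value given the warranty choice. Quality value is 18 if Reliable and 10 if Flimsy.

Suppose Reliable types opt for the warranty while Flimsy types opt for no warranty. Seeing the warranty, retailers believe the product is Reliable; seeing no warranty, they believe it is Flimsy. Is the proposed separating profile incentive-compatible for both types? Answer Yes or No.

No

Under these beliefs, the warranty earns price 18 and no warranty earns price 10.
Reliable: the warranty nets 18 − 2 = 16; no warranty nets 10. Reliable prefers the warranty.
Flimsy: the warranty nets 18 − 3 = 15; no warranty nets 10. Flimsy would deviate to the warranty.
Flimsy has a profitable deviation, so the profile is not an equilibrium.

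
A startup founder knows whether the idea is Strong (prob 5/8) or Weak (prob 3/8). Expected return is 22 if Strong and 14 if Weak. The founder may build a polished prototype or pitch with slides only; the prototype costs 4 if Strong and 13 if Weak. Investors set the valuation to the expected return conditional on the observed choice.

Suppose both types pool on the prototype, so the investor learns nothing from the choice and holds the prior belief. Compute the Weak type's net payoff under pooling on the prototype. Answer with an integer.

6

Pooled valuation = 5/8·22 + 3/8·14 = 19.
Weak pays cost 13 for the prototype, so net payoff = 19 − 13 = 6.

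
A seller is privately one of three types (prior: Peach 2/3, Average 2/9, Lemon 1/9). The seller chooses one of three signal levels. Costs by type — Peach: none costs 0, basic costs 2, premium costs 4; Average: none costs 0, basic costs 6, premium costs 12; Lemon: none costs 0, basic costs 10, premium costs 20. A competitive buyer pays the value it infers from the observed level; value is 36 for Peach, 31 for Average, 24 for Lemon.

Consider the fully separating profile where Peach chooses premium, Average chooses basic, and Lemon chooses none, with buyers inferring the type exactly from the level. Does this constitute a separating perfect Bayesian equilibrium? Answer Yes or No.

Separating prices: premium → 36, basic → 31, none → 24.
Peach (assigned premium): none: 24 − 0 = 24; basic: 31 − 2 = 29; premium: 36 − 4 = 32. Peach stays.
Average (assigned basic): none: 24 − 0 = 24; basic: 31 − 6 = 25; premium: 36 − 12 = 24. Average stays.
Lemon (assigned none): none: 24 − 0 = 24; basic: 31 − 10 = 21; premium: 36 − 20 = 16. Lemon stays.
Every type prefers its assigned level; separation holds.

Yes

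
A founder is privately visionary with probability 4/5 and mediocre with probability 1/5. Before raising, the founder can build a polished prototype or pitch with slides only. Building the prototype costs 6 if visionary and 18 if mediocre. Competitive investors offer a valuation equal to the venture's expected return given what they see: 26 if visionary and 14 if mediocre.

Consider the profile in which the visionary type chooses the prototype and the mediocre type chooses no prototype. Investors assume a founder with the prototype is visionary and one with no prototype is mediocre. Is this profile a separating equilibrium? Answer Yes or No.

Yes

Under these beliefs, the prototype earns valuation 26 and no prototype earns valuation 14.
visionary: the prototype nets 26 − 6 = 20; no prototype nets 14. visionary prefers the prototype.
mediocre: the prototype nets 26 − 18 = 8; no prototype nets 14. mediocre prefers no prototype.
Neither type deviates, so the separating profile is an equilibrium.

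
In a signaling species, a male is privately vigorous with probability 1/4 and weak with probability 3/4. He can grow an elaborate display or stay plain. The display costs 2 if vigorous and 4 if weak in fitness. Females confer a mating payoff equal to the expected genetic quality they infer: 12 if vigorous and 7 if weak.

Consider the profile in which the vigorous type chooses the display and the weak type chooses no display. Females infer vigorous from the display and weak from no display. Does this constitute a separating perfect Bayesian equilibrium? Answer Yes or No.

No

Under these beliefs, the display earns mating payoff 12 and no display earns mating payoff 7.
vigorous: the display nets 12 − 2 = 10; no display nets 7. vigorous prefers the display.
weak: the display nets 12 − 4 = 8; no display nets 7. weak would deviate to the display.
weak has a profitable deviation, so the profile is not an equilibrium.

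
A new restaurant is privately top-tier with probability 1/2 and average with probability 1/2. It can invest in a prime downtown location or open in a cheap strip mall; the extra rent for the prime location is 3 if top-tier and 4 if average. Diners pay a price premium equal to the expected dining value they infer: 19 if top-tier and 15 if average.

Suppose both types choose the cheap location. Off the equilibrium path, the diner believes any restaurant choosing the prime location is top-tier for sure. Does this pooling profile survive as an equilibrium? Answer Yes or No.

On path, the diner holds the prior and pays 1/2·19 + 1/2·15 = 17. Off path (the prime location), believing top-tier, it pays 19.
top-tier: the cheap location nets 17; the prime location nets 19 − 3 = 16. top-tier stays.
average: the cheap location nets 17; the prime location nets 19 − 4 = 15. average stays.
No type deviates, so pooling is sustained.

Yes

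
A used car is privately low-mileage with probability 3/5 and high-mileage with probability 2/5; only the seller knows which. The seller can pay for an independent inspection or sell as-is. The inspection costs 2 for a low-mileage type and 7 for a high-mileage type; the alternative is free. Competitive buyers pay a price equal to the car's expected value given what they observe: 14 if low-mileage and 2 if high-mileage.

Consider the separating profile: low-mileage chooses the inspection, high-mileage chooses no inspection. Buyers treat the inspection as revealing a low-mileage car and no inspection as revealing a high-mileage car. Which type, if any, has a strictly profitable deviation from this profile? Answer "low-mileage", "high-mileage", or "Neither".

The inspection pays 14; no inspection pays 2.
low-mileage: assigned the inspection, nets 14 − 2 = 12; deviating to no inspection nets 2.
high-mileage: assigned no inspection, nets 2; deviating to the inspection nets 14 − 7 = 7.
The high-mileage type gains 5 by deviating.

high-mileage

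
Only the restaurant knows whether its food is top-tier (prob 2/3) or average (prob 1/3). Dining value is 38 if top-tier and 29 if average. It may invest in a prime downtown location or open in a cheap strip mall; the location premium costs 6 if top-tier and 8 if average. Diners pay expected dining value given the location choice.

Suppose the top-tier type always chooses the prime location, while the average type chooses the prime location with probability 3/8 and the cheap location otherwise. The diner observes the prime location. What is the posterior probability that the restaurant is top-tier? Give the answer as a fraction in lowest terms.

P(the prime location) = (2/3)·1 + (1/3)·(3/8) = 19/24.
By Bayes' rule, P(top-tier | the prime location) = (2/3) / (19/24) = 16/19.

16/19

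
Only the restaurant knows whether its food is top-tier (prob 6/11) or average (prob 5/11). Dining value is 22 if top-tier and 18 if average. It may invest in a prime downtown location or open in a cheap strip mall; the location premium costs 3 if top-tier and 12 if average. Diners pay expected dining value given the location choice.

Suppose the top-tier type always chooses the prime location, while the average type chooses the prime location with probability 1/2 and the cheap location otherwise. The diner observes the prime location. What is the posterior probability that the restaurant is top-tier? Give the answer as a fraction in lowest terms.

P(the prime location) = (6/11)·1 + (5/11)·(1/2) = 17/22.
By Bayes' rule, P(top-tier | the prime location) = (6/11) / (17/22) = 12/17.

12/17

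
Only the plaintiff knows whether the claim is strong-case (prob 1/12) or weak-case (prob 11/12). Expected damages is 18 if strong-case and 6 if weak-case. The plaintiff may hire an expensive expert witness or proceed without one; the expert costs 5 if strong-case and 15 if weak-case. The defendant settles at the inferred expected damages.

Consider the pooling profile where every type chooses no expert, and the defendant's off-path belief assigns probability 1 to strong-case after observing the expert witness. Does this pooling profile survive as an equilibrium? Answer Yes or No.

On path, the defendant holds the prior and pays 1/12·18 + 11/12·6 = 7. Off path (the expert witness), believing strong-case, it pays 18.
strong-case: no expert nets 7; the expert witness nets 18 − 5 = 13. strong-case would deviate.
weak-case: no expert nets 7; the expert witness nets 18 − 15 = 3. weak-case stays.
A type deviates, so pooling fails.

No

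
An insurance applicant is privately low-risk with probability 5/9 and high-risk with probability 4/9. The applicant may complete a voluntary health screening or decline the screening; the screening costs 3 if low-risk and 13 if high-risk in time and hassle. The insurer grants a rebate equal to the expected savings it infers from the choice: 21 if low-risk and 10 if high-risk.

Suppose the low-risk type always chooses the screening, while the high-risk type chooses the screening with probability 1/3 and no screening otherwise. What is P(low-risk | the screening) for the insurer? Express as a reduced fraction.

15/19

P(the screening) = (5/9)·1 + (4/9)·(1/3) = 19/27.
By Bayes' rule, P(low-risk | the screening) = (5/9) / (19/27) = 15/19.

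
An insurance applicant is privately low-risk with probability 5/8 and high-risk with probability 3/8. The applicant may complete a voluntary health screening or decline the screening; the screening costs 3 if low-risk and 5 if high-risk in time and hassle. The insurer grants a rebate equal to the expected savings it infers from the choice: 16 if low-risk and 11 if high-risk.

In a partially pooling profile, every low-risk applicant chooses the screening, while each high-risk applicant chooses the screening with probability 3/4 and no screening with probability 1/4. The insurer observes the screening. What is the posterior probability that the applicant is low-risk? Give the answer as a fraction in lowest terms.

P(the screening) = (5/8)·1 + (3/8)·(3/4) = 29/32.
By Bayes' rule, P(low-risk | the screening) = (5/8) / (29/32) = 20/29.

20/29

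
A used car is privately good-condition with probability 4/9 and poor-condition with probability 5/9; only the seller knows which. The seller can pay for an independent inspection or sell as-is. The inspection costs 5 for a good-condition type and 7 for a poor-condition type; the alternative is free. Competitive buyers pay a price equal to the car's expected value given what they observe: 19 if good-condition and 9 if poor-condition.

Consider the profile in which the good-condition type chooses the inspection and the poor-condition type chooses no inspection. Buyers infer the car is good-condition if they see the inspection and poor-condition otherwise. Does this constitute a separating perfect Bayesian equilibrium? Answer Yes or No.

Under these beliefs, the inspection earns price 19 and no inspection earns price 9.
good-condition: the inspection nets 19 − 5 = 14; no inspection nets 9. good-condition prefers the inspection.
poor-condition: the inspection nets 19 − 7 = 12; no inspection nets 9. poor-condition would deviate to the inspection.
poor-condition has a profitable deviation, so the profile is not an equilibrium.

No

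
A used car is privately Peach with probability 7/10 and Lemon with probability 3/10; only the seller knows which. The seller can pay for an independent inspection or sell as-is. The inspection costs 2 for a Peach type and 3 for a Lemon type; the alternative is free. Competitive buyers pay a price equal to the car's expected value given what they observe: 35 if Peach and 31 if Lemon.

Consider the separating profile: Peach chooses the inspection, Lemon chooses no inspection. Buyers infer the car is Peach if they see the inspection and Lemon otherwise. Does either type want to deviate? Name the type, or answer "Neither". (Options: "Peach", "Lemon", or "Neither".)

The inspection pays 35; no inspection pays 31.
Peach: assigned the inspection, nets 35 − 2 = 33; deviating to no inspection nets 31.
Lemon: assigned no inspection, nets 31; deviating to the inspection nets 35 − 3 = 32.
The Lemon type gains 1 by deviating.

Lemon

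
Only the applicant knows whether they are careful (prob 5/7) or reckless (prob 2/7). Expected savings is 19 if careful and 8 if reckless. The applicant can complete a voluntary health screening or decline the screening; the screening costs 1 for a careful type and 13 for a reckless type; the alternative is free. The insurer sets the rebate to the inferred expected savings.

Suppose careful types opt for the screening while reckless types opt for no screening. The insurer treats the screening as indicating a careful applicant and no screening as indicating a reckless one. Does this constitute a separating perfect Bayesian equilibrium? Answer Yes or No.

Yes

Under these beliefs, the screening earns rebate 19 and no screening earns rebate 8.
careful: the screening nets 19 − 1 = 18; no screening nets 8. careful prefers the screening.
reckless: the screening nets 19 − 13 = 6; no screening nets 8. reckless prefers no screening.
Neither type deviates, so the separating profile is an equilibrium.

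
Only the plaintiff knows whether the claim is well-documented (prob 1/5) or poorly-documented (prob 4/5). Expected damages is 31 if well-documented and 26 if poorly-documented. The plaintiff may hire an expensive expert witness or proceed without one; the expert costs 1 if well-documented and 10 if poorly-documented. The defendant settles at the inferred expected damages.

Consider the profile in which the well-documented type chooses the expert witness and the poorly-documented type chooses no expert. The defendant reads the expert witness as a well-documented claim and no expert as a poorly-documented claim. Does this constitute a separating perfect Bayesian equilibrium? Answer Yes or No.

Under these beliefs, the expert witness earns settlement 31 and no expert earns settlement 26.
well-documented: the expert witness nets 31 − 1 = 30; no expert nets 26. well-documented prefers the expert witness.
poorly-documented: the expert witness nets 31 − 10 = 21; no expert nets 26. poorly-documented prefers no expert.
Neither type deviates, so the separating profile is an equilibrium.

Yes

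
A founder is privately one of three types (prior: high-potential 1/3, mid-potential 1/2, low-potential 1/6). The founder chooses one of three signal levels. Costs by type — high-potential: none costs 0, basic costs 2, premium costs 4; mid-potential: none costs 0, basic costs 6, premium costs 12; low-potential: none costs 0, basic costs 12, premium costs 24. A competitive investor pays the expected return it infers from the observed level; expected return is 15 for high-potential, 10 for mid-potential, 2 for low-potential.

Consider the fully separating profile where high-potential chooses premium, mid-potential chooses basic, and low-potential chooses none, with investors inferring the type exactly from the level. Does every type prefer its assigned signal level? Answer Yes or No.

Yes

Separating valuations: premium → 15, basic → 10, none → 2.
high-potential (assigned premium): none: 2 − 0 = 2; basic: 10 − 2 = 8; premium: 15 − 4 = 11. high-potential stays.
mid-potential (assigned basic): none: 2 − 0 = 2; basic: 10 − 6 = 4; premium: 15 − 12 = 3. mid-potential stays.
low-potential (assigned none): none: 2 − 0 = 2; basic: 10 − 12 = -2; premium: 15 − 24 = -9. low-potential stays.
Every type prefers its assigned level; separation holds.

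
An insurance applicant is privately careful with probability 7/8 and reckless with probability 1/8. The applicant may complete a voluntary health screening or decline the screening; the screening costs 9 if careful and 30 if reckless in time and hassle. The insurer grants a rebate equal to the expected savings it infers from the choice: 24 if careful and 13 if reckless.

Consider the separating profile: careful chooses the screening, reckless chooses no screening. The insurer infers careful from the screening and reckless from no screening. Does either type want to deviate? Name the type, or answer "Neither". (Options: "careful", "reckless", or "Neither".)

Neither

The screening pays 24; no screening pays 13.
careful: assigned the screening, nets 24 − 9 = 15; deviating to no screening nets 13.
reckless: assigned no screening, nets 13; deviating to the screening nets 24 − 30 = -6.
Both types strictly prefer their assigned action; no profitable deviation.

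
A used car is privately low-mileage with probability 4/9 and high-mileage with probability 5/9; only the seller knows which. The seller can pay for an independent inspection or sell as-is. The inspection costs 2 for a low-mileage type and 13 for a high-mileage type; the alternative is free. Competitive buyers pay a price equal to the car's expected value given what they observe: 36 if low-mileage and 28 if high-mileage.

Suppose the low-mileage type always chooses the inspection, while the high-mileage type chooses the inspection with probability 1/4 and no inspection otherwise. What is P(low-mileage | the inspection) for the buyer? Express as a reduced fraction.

P(the inspection) = (4/9)·1 + (5/9)·(1/4) = 7/12.
By Bayes' rule, P(low-mileage | the inspection) = (4/9) / (7/12) = 16/21.

16/21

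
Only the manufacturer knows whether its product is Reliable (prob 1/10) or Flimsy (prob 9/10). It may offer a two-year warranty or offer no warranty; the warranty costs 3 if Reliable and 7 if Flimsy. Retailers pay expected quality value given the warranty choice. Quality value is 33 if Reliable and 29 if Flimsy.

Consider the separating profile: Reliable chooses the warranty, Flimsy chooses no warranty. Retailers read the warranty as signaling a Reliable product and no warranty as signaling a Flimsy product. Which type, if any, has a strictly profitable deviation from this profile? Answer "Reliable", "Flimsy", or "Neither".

Neither

The warranty pays 33; no warranty pays 29.
Reliable: assigned the warranty, nets 33 − 3 = 30; deviating to no warranty nets 29.
Flimsy: assigned no warranty, nets 29; deviating to the warranty nets 33 − 7 = 26.
Both types strictly prefer their assigned action; no profitable deviation.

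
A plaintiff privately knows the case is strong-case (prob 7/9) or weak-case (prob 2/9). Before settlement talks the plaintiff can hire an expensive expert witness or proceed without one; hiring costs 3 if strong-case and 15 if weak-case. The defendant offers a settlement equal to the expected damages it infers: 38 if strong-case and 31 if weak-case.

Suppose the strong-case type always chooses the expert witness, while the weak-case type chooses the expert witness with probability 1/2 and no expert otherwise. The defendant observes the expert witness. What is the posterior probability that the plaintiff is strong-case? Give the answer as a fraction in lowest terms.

P(the expert witness) = (7/9)·1 + (2/9)·(1/2) = 8/9.
By Bayes' rule, P(strong-case | the expert witness) = (7/9) / (8/9) = 7/8.

7/8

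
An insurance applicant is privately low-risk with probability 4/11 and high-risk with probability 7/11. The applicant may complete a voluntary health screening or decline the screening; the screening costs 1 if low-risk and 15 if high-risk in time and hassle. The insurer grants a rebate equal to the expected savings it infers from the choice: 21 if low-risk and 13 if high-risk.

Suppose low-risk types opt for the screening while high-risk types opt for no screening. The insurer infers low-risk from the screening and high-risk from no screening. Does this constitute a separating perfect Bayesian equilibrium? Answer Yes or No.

Yes

Under these beliefs, the screening earns rebate 21 and no screening earns rebate 13.
low-risk: the screening nets 21 − 1 = 20; no screening nets 13. low-risk prefers the screening.
high-risk: the screening nets 21 − 15 = 6; no screening nets 13. high-risk prefers no screening.
Neither type deviates, so the separating profile is an equilibrium.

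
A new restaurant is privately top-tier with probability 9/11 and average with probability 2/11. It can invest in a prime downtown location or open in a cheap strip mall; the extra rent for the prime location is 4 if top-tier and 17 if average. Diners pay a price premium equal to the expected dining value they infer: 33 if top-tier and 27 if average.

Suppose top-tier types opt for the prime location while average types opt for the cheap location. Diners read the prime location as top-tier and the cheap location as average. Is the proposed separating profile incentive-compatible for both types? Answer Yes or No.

Yes

Under these beliefs, the prime location earns price premium 33 and the cheap location earns price premium 27.
top-tier: the prime location nets 33 − 4 = 29; the cheap location nets 27. top-tier prefers the prime location.
average: the prime location nets 33 − 17 = 16; the cheap location nets 27. average prefers the cheap location.
Neither type deviates, so the separating profile is an equilibrium.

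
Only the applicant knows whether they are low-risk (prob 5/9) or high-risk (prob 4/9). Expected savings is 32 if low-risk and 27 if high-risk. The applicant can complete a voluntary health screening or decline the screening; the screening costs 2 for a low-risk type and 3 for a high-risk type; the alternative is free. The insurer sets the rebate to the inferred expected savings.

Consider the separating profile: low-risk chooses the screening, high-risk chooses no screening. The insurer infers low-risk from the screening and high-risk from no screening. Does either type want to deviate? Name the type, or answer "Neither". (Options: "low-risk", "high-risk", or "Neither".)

high-risk

The screening pays 32; no screening pays 27.
low-risk: assigned the screening, nets 32 − 2 = 30; deviating to no screening nets 27.
high-risk: assigned no screening, nets 27; deviating to the screening nets 32 − 3 = 29.
The high-risk type gains 2 by deviating.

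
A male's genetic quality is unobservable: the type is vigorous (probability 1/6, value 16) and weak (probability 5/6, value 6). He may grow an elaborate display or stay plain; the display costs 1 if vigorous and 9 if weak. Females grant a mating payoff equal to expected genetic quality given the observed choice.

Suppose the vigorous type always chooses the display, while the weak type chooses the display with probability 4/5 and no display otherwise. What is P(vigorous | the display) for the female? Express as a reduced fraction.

P(the display) = (1/6)·1 + (5/6)·(4/5) = 5/6.
By Bayes' rule, P(vigorous | the display) = (1/6) / (5/6) = 1/5.

1/5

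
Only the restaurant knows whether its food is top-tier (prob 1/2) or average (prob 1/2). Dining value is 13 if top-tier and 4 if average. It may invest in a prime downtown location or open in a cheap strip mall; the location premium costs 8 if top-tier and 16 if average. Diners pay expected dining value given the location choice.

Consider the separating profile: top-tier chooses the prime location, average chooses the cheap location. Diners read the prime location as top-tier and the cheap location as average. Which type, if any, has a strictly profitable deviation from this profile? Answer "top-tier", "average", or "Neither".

Neither

The prime location pays 13; the cheap location pays 4.
top-tier: assigned the prime location, nets 13 − 8 = 5; deviating to the cheap location nets 4.
average: assigned the cheap location, nets 4; deviating to the prime location nets 13 − 16 = -3.
Both types strictly prefer their assigned action; no profitable deviation.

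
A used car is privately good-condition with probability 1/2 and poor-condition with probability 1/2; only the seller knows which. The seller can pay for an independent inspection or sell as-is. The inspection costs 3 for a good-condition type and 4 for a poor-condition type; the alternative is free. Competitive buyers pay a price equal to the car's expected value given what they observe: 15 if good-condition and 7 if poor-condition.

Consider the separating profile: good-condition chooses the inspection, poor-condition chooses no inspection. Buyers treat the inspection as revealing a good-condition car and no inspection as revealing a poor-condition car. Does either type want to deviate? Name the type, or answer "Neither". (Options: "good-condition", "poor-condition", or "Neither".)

poor-condition

The inspection pays 15; no inspection pays 7.
good-condition: assigned the inspection, nets 15 − 3 = 12; deviating to no inspection nets 7.
poor-condition: assigned no inspection, nets 7; deviating to the inspection nets 15 − 4 = 11.
The poor-condition type gains 4 by deviating.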